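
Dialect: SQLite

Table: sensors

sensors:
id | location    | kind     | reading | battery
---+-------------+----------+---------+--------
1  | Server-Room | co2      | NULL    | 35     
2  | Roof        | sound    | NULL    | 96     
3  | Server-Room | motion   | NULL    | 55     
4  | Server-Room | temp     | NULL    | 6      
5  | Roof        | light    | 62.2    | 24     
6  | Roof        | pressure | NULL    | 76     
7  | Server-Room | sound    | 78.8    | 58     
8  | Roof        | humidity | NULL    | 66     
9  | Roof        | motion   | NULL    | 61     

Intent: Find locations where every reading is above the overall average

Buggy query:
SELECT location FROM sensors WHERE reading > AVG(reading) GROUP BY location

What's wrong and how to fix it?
Bug: AVG() is an aggregate; it can't sit directly in WHERE

Fix: Compute the overall average in a scalar subquery and compare each group's MIN against it in HAVING

Corrected query:
SELECT location FROM sensors GROUP BY location HAVING MIN(reading) > (SELECT AVG(reading) FROM sensors)

Result:
location   
-----------
Server-Room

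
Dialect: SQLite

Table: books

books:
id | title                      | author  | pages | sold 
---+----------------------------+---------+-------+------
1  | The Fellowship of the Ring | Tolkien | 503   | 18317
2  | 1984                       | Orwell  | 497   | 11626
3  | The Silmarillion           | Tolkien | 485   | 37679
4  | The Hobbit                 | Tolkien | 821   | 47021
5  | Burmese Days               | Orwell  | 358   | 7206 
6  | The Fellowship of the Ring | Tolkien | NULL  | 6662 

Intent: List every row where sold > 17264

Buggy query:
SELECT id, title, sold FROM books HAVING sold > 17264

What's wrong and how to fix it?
Bug: This is a non-aggregate query (no GROUP BY, no aggregates), so in SQLite the HAVING clause is invalid here; a row-level condition belongs in WHERE

Fix: Replace HAVING with WHERE since the condition applies to individual rows

Corrected query:
SELECT id, title, sold FROM books WHERE sold > 17264

Result:
id | title                      | sold 
---+----------------------------+------
1  | The Fellowship of the Ring | 18317
3  | The Silmarillion           | 37679
4  | The Hobbit                 | 47021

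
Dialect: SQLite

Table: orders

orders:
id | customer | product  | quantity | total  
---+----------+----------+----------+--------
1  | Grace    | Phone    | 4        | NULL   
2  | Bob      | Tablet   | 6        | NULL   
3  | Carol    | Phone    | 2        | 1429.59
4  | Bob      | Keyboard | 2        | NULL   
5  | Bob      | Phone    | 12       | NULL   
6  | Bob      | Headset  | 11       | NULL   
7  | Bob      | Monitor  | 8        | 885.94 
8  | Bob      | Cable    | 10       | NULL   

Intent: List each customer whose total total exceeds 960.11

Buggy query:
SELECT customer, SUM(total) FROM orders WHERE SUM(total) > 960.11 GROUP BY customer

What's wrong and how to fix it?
Bug: SUM(total) is an aggregate, but WHERE filters rows before aggregation

Fix: Use HAVING (which filters groups after aggregation) instead of WHERE

Corrected query:
SELECT customer, SUM(total) FROM orders GROUP BY customer HAVING SUM(total) > 960.11

Result:
customer | SUM(total)
---------+-----------
Carol    | 1429.59   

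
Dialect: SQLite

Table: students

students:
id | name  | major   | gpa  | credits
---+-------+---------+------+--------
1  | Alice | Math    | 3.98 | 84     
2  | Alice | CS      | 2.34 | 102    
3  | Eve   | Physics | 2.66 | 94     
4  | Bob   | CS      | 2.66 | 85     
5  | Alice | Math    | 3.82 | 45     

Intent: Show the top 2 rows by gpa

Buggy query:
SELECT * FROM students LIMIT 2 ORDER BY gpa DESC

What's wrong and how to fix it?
Bug: LIMIT must come after ORDER BY

Fix: Sort with ORDER BY, then apply LIMIT

Corrected query:
SELECT * FROM students ORDER BY gpa DESC LIMIT 2

Result:
id | name  | major | gpa  | credits
---+-------+-------+------+--------
1  | Alice | Math  | 3.98 | 84     
5  | Alice | Math  | 3.82 | 45     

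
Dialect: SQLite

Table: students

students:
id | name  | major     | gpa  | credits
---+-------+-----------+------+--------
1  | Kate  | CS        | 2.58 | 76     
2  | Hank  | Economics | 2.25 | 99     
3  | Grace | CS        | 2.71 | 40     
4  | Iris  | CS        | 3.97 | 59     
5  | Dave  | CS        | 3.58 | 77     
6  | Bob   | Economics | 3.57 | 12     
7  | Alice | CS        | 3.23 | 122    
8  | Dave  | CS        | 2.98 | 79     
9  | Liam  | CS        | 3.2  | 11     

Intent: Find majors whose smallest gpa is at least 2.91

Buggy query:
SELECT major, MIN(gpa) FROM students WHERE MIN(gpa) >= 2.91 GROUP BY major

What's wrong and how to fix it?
Bug: Aggregates like MIN are computed per group after WHERE runs

Fix: Replace WHERE with HAVING after the GROUP BY

Corrected query:
SELECT major, MIN(gpa) FROM students GROUP BY major HAVING MIN(gpa) >= 2.91

Result:
(no rows)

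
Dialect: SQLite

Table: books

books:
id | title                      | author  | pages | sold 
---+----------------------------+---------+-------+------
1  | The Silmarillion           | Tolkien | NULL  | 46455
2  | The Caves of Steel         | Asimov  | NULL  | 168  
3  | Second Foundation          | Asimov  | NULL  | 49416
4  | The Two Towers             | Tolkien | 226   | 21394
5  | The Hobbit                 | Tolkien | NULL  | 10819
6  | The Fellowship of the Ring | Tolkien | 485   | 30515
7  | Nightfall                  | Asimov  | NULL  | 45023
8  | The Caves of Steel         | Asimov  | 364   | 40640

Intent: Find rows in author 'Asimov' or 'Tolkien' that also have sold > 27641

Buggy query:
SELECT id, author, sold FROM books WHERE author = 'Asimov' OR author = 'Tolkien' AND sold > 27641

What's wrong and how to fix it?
Bug: AND binds tighter than OR, so this parses as author = 'Asimov' OR (author = 'Tolkien' AND sold > 27641)

Fix: Group the OR with parentheses (or use IN), then AND the threshold

Corrected query:
SELECT id, author, sold FROM books WHERE (author = 'Asimov' OR author = 'Tolkien') AND sold > 27641

Result:
id | author  | sold 
---+---------+------
1  | Tolkien | 46455
3  | Asimov  | 49416
6  | Tolkien | 30515
7  | Asimov  | 45023
8  | Asimov  | 40640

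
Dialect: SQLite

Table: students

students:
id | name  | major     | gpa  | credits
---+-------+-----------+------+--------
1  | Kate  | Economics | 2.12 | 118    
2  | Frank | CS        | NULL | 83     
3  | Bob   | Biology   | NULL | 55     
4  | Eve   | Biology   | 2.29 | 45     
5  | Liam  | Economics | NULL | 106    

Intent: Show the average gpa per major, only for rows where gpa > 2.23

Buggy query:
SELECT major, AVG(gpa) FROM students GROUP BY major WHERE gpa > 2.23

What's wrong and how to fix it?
Bug: Row-level WHERE must come before GROUP BY in the clause order

Fix: Move the WHERE clause before GROUP BY

Corrected query:
SELECT major, AVG(gpa) FROM students WHERE gpa > 2.23 GROUP BY major

Result:
major   | AVG(gpa)
--------+---------
Biology | 2.29    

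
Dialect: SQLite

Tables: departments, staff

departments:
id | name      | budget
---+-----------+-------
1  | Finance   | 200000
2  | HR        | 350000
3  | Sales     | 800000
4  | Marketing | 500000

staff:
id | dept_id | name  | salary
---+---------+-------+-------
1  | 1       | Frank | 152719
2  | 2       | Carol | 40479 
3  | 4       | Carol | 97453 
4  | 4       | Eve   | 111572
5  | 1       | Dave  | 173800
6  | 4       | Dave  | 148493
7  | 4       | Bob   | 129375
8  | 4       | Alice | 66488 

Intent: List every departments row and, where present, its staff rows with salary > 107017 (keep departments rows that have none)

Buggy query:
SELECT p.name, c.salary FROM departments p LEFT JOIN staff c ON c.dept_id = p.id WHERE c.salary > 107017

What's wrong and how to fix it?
Bug: Filtering c.salary in WHERE discards the NULL rows produced by LEFT JOIN, turning it into an inner join

Fix: Put 'c.salary > 107017' in the JOIN's ON clause instead of WHERE

Corrected query:
SELECT p.name, c.salary FROM departments p LEFT JOIN staff c ON c.dept_id = p.id AND c.salary > 107017

Result:
name      | salary
----------+-------
Finance   | 152719
Finance   | 173800
HR        | NULL  
Sales     | NULL  
Marketing | 111572
Marketing | 129375
Marketing | 148493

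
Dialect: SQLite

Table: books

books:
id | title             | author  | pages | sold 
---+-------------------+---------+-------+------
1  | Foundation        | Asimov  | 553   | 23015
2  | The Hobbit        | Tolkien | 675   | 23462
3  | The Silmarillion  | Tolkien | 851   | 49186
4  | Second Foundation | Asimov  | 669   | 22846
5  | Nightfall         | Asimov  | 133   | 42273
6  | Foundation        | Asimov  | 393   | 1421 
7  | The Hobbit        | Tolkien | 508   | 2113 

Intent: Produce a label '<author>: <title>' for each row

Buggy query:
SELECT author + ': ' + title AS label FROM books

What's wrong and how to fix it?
Bug: SQLite uses || for string concatenation; + coerces text to numbers (yielding 0)

Fix: Replace + with || to concatenate text

Corrected query:
SELECT author || ': ' || title AS label FROM books

Result:
label                    
-------------------------
Asimov: Foundation       
Tolkien: The Hobbit      
Tolkien: The Silmarillion
Asimov: Second Foundation
Asimov: Nightfall        
Asimov: Foundation       
Tolkien: The Hobbit      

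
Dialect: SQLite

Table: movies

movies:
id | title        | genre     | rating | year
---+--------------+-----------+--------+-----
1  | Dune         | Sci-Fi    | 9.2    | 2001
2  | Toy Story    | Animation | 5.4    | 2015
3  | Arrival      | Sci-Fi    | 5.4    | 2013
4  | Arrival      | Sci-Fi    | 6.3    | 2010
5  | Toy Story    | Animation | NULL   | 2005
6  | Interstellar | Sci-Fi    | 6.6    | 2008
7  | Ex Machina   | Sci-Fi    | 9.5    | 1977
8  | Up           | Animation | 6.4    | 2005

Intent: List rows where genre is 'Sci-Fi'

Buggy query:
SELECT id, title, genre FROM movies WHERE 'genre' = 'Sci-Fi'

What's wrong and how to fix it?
Bug: 'genre' in single quotes is a string literal, not the column; the comparison is literal-vs-literal and never true

Fix: Reference the column as genre without single quotes

Corrected query:
SELECT id, title, genre FROM movies WHERE genre = 'Sci-Fi'

Result:
id | title        | genre 
---+--------------+-------
1  | Dune         | Sci-Fi
3  | Arrival      | Sci-Fi
4  | Arrival      | Sci-Fi
6  | Interstellar | Sci-Fi
7  | Ex Machina   | Sci-Fi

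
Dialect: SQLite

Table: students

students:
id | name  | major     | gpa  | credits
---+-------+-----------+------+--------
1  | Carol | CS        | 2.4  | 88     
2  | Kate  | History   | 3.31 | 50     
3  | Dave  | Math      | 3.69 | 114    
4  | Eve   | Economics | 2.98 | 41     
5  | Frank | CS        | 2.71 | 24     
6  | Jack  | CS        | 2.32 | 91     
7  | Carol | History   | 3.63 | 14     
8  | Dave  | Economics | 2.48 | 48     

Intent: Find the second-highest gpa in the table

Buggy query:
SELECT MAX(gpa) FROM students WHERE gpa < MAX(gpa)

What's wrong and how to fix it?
Bug: The inner MAX is an aggregate inside WHERE, which is not allowed

Fix: Compute the overall MAX in a subquery, then take MAX of rows below it

Corrected query:
SELECT MAX(gpa) FROM students WHERE gpa < (SELECT MAX(gpa) FROM students)

Result:
MAX(gpa)
--------
3.63    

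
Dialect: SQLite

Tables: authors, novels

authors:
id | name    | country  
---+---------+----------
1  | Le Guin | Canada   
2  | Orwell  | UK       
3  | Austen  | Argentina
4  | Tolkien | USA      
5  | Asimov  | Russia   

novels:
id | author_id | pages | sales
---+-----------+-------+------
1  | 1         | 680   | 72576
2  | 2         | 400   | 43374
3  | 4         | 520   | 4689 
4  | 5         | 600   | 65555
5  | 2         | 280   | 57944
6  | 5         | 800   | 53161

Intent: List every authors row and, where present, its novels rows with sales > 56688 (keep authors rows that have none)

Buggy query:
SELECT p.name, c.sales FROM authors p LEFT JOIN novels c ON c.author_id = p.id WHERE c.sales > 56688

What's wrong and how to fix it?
Bug: A WHERE condition on the right-hand table after LEFT JOIN drops unmatched parents

Fix: Put 'c.sales > 56688' in the JOIN's ON clause instead of WHERE

Corrected query:
SELECT p.name, c.sales FROM authors p LEFT JOIN novels c ON c.author_id = p.id AND c.sales > 56688

Result:
name    | sales
--------+------
Le Guin | 72576
Orwell  | 57944
Austen  | NULL 
Tolkien | NULL 
Asimov  | 65555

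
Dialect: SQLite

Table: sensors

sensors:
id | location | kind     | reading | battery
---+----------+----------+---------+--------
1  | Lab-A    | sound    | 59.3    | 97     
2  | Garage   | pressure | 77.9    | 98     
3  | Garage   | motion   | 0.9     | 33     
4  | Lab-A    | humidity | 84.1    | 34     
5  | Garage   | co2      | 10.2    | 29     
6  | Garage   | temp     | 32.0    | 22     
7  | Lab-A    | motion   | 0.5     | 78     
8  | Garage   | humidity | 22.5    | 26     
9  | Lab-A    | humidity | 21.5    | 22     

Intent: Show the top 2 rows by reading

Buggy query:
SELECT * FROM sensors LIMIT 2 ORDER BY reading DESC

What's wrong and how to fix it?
Bug: ORDER BY cannot follow LIMIT; LIMIT is the final clause

Fix: Swap the clauses: ORDER BY first, then LIMIT

Corrected query:
SELECT * FROM sensors ORDER BY reading DESC LIMIT 2

Result:
id | location | kind     | reading | battery
---+----------+----------+---------+--------
4  | Lab-A    | humidity | 84.1    | 34     
2  | Garage   | pressure | 77.9    | 98     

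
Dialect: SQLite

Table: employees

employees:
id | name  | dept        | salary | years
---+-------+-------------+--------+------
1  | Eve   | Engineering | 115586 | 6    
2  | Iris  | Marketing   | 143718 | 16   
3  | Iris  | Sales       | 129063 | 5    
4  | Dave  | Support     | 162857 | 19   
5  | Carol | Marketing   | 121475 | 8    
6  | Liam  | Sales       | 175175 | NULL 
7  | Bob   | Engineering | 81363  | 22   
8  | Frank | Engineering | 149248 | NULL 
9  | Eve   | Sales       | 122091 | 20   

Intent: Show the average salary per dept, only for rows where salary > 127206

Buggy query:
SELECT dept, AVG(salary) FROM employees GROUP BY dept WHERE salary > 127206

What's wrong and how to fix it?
Bug: WHERE cannot follow GROUP BY

Fix: Move the WHERE clause before GROUP BY

Corrected query:
SELECT dept, AVG(salary) FROM employees WHERE salary > 127206 GROUP BY dept

Result:
dept        | AVG(salary)
------------+------------
Engineering | 149248     
Marketing   | 143718     
Sales       | 152119     
Support     | 162857     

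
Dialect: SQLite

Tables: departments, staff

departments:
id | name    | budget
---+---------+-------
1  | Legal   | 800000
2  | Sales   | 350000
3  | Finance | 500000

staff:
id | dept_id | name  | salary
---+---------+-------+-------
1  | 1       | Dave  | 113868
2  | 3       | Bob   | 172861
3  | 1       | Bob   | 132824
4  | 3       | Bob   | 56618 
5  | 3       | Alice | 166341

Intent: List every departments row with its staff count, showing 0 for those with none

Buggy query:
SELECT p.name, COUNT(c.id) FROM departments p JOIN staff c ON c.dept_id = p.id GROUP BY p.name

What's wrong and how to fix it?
Bug: INNER JOIN drops departments rows that have no matching staff rows

Fix: Use LEFT JOIN so parents without children still appear (COUNT(c.id) gives 0)

Corrected query:
SELECT p.name, COUNT(c.id) FROM departments p LEFT JOIN staff c ON c.dept_id = p.id GROUP BY p.name

Result:
name    | COUNT(c.id)
--------+------------
Finance | 3          
Legal   | 2          
Sales   | 0          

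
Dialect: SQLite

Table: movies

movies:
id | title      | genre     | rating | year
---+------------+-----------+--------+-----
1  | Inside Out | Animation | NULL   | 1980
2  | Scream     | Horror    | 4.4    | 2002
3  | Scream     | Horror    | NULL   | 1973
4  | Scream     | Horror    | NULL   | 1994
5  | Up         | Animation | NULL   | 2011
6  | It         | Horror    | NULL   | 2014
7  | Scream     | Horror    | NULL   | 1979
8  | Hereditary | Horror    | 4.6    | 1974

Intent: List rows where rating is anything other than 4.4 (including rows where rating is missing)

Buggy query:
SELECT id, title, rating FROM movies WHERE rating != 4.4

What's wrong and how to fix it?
Bug: 'rating != 4.4' is unknown when rating is NULL, so NULL rows are silently excluded

Fix: Add an explicit OR rating IS NULL to include the missing-value rows

Corrected query:
SELECT id, title, rating FROM movies WHERE rating != 4.4 OR rating IS NULL

Result:
id | title      | rating
---+------------+-------
1  | Inside Out | NULL  
3  | Scream     | NULL  
4  | Scream     | NULL  
5  | Up         | NULL  
6  | It         | NULL  
7  | Scream     | NULL  
8  | Hereditary | 4.6   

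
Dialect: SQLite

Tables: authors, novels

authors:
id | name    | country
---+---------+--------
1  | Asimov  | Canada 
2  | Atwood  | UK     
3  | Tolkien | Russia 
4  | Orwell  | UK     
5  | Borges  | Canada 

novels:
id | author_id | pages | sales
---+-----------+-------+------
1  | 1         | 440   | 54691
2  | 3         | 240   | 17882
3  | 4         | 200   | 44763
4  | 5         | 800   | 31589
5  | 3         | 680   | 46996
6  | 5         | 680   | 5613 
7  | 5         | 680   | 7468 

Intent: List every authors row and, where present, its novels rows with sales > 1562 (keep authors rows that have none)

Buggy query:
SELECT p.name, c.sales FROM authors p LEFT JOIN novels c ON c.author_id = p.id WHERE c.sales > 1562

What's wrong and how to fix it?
Bug: Filtering c.sales in WHERE discards the NULL rows produced by LEFT JOIN, turning it into an inner join

Fix: Move the right-table condition into the ON clause so unmatched parents are kept

Corrected query:
SELECT p.name, c.sales FROM authors p LEFT JOIN novels c ON c.author_id = p.id AND c.sales > 1562

Result:
name    | sales
--------+------
Asimov  | 54691
Atwood  | NULL 
Tolkien | 17882
Tolkien | 46996
Orwell  | 44763
Borges  | 5613 
Borges  | 7468 
Borges  | 31589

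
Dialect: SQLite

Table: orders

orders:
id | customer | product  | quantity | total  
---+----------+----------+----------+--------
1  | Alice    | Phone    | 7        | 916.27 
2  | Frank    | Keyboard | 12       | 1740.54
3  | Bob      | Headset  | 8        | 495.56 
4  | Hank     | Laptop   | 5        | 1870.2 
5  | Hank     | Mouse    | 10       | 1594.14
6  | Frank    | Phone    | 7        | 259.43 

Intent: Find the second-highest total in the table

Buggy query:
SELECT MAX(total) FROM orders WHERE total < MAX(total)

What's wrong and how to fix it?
Bug: The inner MAX is an aggregate inside WHERE, which is not allowed

Fix: Put the inner MAX in a scalar subquery

Corrected query:
SELECT MAX(total) FROM orders WHERE total < (SELECT MAX(total) FROM orders)

Result:
MAX(total)
----------
1740.54   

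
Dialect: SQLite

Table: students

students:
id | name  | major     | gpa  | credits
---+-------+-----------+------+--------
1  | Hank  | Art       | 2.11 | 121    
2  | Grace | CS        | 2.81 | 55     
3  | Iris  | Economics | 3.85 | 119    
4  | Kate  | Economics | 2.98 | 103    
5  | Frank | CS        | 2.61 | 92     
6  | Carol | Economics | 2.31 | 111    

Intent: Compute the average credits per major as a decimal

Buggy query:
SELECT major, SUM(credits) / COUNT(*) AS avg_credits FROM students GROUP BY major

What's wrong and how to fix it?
Bug: Both operands are integers, so '/' performs integer division and truncates

Fix: Multiply by 1.0 (or CAST to REAL) to force floating-point division

Corrected query:
SELECT major, SUM(credits) * 1.0 / COUNT(*) AS avg_credits FROM students GROUP BY major

Result:
major     | avg_credits
----------+------------
Art       | 121        
CS        | 73.5       
Economics | 111        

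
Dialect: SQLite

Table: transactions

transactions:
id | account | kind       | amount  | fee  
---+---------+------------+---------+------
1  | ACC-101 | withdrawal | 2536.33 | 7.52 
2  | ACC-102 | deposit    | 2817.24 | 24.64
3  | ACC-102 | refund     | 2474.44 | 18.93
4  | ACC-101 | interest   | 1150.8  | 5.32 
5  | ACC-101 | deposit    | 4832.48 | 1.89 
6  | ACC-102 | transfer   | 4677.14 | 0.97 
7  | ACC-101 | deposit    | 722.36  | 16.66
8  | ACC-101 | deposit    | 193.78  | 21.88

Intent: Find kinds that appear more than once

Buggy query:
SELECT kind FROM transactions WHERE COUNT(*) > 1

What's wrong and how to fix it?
Bug: COUNT(*) is an aggregate and cannot be used in WHERE

Fix: Group first, then use HAVING for the count condition

Corrected query:
SELECT kind FROM transactions GROUP BY kind HAVING COUNT(*) > 1

Result:
kind   
-------
deposit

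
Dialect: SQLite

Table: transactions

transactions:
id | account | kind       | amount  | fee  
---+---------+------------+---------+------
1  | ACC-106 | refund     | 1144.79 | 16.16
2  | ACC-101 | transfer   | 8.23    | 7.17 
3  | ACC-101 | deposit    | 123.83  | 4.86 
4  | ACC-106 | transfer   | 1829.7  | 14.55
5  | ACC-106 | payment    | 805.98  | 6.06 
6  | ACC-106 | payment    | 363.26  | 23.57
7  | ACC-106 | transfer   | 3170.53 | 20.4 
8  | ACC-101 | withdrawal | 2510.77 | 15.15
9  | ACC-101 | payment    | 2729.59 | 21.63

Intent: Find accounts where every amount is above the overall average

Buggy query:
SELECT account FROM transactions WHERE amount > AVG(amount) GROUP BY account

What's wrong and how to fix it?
Bug: WHERE evaluates per row before aggregation, so AVG() is unavailable

Fix: Use a subquery for AVG and a HAVING MIN(...) filter so the condition holds for every row in the group

Corrected query:
SELECT account FROM transactions GROUP BY account HAVING MIN(amount) > (SELECT AVG(amount) FROM transactions)

Result:
(no rows)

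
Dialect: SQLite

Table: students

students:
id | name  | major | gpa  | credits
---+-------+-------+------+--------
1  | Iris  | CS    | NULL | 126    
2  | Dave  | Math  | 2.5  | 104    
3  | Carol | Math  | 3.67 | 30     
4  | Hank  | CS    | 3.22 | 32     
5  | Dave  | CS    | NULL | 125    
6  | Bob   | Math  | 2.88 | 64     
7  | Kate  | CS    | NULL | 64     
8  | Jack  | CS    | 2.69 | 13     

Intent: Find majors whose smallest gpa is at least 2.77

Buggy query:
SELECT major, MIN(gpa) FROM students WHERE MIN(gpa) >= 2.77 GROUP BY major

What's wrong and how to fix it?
Bug: Aggregates like MIN are computed per group after WHERE runs

Fix: Use HAVING for the per-group MIN condition

Corrected query:
SELECT major, MIN(gpa) FROM students GROUP BY major HAVING MIN(gpa) >= 2.77

Result:
(no rows)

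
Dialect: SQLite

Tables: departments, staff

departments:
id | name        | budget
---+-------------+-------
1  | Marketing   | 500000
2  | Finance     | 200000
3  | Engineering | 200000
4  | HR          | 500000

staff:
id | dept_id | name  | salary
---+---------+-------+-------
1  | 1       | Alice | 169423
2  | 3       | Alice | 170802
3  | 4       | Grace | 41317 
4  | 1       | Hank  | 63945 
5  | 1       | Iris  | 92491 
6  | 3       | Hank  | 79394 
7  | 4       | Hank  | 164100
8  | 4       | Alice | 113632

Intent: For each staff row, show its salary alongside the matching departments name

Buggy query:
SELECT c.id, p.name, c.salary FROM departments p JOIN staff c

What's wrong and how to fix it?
Bug: JOIN with no ON clause produces a cartesian product; every staff row pairs with every departments row

Fix: Specify the join condition linking the foreign key to the parent id

Corrected query:
SELECT c.id, p.name, c.salary FROM departments p JOIN staff c ON c.dept_id = p.id

Result:
id | name        | salary
---+-------------+-------
1  | Marketing   | 169423
2  | Engineering | 170802
3  | HR          | 41317 
4  | Marketing   | 63945 
5  | Marketing   | 92491 
6  | Engineering | 79394 
7  | HR          | 164100
8  | HR          | 113632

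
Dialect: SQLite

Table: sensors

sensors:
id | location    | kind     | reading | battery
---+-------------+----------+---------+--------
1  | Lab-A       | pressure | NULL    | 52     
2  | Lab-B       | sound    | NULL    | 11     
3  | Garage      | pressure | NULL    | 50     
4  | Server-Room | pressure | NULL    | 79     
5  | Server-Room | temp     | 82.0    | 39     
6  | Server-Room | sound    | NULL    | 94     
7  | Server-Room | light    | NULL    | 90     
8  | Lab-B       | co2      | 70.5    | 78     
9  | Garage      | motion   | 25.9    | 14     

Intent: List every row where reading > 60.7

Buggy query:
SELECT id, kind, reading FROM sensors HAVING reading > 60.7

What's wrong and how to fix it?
Bug: HAVING filters the output of aggregation, but this query has no GROUP BY and no aggregate functions, so SQLite rejects it (HAVING clause on a non-aggregate query); the condition here is per row

Fix: Replace HAVING with WHERE since the condition applies to individual rows

Corrected query:
SELECT id, kind, reading FROM sensors WHERE reading > 60.7

Result:
id | kind | reading
---+------+--------
5  | temp | 82     
8  | co2  | 70.5   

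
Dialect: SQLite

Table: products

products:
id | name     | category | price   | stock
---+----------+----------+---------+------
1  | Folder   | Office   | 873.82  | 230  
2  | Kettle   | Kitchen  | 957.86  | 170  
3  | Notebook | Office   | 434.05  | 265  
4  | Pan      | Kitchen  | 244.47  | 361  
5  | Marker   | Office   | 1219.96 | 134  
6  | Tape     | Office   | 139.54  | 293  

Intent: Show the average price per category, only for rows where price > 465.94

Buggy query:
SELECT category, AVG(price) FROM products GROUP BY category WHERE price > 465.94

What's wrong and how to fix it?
Bug: Row-level WHERE must come before GROUP BY in the clause order

Fix: Place WHERE between FROM and GROUP BY

Corrected query:
SELECT category, AVG(price) FROM products WHERE price > 465.94 GROUP BY category

Result:
category | AVG(price)
---------+-----------
Kitchen  | 957.86    
Office   | 1046.89   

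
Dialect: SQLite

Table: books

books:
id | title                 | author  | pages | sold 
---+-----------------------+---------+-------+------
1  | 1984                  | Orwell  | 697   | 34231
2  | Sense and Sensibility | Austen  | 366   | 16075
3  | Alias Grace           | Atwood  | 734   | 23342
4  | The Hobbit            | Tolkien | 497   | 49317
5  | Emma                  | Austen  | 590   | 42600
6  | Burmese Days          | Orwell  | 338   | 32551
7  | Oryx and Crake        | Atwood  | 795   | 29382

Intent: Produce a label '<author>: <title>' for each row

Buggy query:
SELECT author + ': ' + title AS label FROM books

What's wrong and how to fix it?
Bug: SQLite uses || for string concatenation; + coerces text to numbers (yielding 0)

Fix: Replace + with || to concatenate text

Corrected query:
SELECT author || ': ' || title AS label FROM books

Result:
label                        
-----------------------------
Orwell: 1984                 
Austen: Sense and Sensibility
Atwood: Alias Grace          
Tolkien: The Hobbit          
Austen: Emma                 
Orwell: Burmese Days         
Atwood: Oryx and Crake       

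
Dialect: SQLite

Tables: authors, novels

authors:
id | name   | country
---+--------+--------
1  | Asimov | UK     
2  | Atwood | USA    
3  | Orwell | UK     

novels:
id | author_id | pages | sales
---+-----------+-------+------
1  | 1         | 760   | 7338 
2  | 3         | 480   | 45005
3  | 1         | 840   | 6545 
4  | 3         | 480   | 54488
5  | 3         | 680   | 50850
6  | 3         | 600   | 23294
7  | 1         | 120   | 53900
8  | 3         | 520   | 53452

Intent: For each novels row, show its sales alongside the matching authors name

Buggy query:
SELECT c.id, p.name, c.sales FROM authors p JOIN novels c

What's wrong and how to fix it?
Bug: Missing join condition: each novels row is matched to all authors rows instead of just its own

Fix: Specify the join condition linking the foreign key to the parent id

Corrected query:
SELECT c.id, p.name, c.sales FROM authors p JOIN novels c ON c.author_id = p.id

Result:
id | name   | sales
---+--------+------
1  | Asimov | 7338 
2  | Orwell | 45005
3  | Asimov | 6545 
4  | Orwell | 54488
5  | Orwell | 50850
6  | Orwell | 23294
7  | Asimov | 53900
8  | Orwell | 53452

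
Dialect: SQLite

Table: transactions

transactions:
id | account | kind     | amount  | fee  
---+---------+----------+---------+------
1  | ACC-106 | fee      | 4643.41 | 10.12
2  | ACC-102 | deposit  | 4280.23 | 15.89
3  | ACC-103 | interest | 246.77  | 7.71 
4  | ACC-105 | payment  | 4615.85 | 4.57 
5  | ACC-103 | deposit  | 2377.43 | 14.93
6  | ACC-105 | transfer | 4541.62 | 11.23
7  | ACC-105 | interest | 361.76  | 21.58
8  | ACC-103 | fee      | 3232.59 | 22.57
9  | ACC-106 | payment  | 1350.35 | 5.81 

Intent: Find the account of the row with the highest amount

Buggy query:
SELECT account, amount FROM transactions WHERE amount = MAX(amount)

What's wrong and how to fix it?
Bug: MAX(amount) is an aggregate and cannot be used directly in WHERE

Fix: Use a subquery: WHERE amount = (SELECT MAX(amount) FROM transactions)

Corrected query:
SELECT account, amount FROM transactions WHERE amount = (SELECT MAX(amount) FROM transactions)

Result:
account | amount 
--------+--------
ACC-106 | 4643.41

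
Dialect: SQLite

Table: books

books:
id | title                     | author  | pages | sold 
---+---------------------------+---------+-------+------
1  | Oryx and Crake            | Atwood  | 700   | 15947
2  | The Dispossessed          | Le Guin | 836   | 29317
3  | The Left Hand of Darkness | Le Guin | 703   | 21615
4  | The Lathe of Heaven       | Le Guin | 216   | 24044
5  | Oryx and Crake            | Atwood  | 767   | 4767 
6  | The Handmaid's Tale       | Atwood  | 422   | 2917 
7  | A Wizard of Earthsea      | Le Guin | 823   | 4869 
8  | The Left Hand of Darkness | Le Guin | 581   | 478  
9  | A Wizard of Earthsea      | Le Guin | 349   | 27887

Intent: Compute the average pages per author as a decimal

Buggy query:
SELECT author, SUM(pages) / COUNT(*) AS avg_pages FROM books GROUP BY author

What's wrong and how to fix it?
Bug: Both operands are integers, so '/' performs integer division and truncates

Fix: Cast one side to REAL so the division keeps the fractional part

Corrected query:
SELECT author, SUM(pages) * 1.0 / COUNT(*) AS avg_pages FROM books GROUP BY author

Result:
author  | avg_pages 
--------+-----------
Atwood  | 629.666667
Le Guin | 584.666667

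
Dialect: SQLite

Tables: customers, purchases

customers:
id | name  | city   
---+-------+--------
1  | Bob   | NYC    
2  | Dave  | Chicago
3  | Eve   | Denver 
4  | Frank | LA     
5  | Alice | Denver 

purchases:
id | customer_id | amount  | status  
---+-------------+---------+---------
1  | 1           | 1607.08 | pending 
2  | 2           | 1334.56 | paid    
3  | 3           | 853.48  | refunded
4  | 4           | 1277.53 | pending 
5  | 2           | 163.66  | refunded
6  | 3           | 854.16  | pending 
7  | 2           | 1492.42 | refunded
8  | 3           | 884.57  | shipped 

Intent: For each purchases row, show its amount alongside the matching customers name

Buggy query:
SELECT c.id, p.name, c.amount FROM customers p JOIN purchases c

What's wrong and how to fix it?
Bug: JOIN with no ON clause produces a cartesian product; every purchases row pairs with every customers row

Fix: Specify the join condition linking the foreign key to the parent id

Corrected query:
SELECT c.id, p.name, c.amount FROM customers p JOIN purchases c ON c.customer_id = p.id

Result:
id | name  | amount 
---+-------+--------
1  | Bob   | 1607.08
2  | Dave  | 1334.56
3  | Eve   | 853.48 
4  | Frank | 1277.53
5  | Dave  | 163.66 
6  | Eve   | 854.16 
7  | Dave  | 1492.42
8  | Eve   | 884.57 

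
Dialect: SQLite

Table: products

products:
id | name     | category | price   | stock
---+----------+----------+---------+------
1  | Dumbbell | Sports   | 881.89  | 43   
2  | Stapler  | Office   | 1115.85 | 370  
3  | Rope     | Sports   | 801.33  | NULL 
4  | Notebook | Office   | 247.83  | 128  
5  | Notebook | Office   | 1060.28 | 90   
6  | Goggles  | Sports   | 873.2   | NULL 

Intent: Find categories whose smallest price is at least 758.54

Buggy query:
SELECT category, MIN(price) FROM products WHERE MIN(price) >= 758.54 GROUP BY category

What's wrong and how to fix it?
Bug: Aggregates like MIN are computed per group after WHERE runs

Fix: Replace WHERE with HAVING after the GROUP BY

Corrected query:
SELECT category, MIN(price) FROM products GROUP BY category HAVING MIN(price) >= 758.54

Result:
category | MIN(price)
---------+-----------
Sports   | 801.33    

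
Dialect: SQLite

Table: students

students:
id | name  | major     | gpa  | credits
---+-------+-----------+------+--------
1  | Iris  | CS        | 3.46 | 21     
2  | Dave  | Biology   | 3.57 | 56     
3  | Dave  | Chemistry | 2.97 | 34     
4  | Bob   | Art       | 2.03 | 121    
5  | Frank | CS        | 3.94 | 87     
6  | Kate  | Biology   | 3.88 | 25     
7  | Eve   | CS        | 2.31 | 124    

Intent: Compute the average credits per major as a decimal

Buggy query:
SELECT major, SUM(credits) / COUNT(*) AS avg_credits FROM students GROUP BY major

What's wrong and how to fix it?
Bug: Both operands are integers, so '/' performs integer division and truncates

Fix: Multiply by 1.0 (or CAST to REAL) to force floating-point division

Corrected query:
SELECT major, SUM(credits) * 1.0 / COUNT(*) AS avg_credits FROM students GROUP BY major

Result:
major     | avg_credits
----------+------------
Art       | 121        
Biology   | 40.5       
CS        | 77.333333  
Chemistry | 34         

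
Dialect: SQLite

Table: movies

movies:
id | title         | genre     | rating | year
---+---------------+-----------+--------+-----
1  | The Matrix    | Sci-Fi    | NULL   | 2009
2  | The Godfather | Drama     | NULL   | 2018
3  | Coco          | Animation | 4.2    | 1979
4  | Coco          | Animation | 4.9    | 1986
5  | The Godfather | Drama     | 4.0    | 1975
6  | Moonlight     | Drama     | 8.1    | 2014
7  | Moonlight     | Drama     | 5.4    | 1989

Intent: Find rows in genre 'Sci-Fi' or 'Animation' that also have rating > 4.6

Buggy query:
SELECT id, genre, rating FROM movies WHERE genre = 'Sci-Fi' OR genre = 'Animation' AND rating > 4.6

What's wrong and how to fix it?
Bug: AND binds tighter than OR, so this parses as genre = 'Sci-Fi' OR (genre = 'Animation' AND rating > 4.6)

Fix: Group the OR with parentheses (or use IN), then AND the threshold

Corrected query:
SELECT id, genre, rating FROM movies WHERE (genre = 'Sci-Fi' OR genre = 'Animation') AND rating > 4.6

Result:
id | genre     | rating
---+-----------+-------
4  | Animation | 4.9   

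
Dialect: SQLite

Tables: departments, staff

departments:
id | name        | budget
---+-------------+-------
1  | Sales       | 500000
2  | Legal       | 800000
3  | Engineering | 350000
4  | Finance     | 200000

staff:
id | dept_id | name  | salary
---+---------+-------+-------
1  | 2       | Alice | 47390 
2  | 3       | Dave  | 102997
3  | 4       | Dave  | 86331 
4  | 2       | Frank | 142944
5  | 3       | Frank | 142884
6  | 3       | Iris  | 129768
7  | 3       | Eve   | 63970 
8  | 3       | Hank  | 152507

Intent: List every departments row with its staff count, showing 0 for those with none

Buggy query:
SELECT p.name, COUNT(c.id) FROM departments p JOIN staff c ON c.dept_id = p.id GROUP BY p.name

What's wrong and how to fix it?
Bug: INNER JOIN drops departments rows that have no matching staff rows

Fix: Use LEFT JOIN so parents without children still appear (COUNT(c.id) gives 0)

Corrected query:
SELECT p.name, COUNT(c.id) FROM departments p LEFT JOIN staff c ON c.dept_id = p.id GROUP BY p.name

Result:
name        | COUNT(c.id)
------------+------------
Engineering | 5          
Finance     | 1          
Legal       | 2          
Sales       | 0          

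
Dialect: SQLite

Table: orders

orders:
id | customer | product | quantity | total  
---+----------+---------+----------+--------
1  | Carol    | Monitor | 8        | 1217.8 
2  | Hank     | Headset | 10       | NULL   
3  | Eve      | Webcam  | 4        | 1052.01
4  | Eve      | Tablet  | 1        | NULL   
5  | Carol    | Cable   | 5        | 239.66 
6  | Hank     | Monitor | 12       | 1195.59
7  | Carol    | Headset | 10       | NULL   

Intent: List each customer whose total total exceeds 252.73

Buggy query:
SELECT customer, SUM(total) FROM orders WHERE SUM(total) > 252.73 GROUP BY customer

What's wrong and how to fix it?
Bug: Aggregate functions cannot appear in a WHERE clause

Fix: Move the aggregate condition to a HAVING clause

Corrected query:
SELECT customer, SUM(total) FROM orders GROUP BY customer HAVING SUM(total) > 252.73

Result:
customer | SUM(total)
---------+-----------
Carol    | 1457.46   
Eve      | 1052.01   
Hank     | 1195.59   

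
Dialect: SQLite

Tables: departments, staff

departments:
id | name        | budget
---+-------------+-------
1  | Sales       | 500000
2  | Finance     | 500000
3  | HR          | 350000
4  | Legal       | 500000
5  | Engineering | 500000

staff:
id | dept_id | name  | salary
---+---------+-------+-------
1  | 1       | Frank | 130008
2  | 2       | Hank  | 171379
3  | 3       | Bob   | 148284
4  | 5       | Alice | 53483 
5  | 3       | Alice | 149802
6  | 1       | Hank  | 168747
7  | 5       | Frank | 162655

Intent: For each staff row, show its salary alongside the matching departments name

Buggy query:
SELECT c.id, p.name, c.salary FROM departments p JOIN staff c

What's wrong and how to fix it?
Bug: JOIN with no ON clause produces a cartesian product; every staff row pairs with every departments row

Fix: Specify the join condition linking the foreign key to the parent id

Corrected query:
SELECT c.id, p.name, c.salary FROM departments p JOIN staff c ON c.dept_id = p.id

Result:
id | name        | salary
---+-------------+-------
1  | Sales       | 130008
2  | Finance     | 171379
3  | HR          | 148284
4  | Engineering | 53483 
5  | HR          | 149802
6  | Sales       | 168747
7  | Engineering | 162655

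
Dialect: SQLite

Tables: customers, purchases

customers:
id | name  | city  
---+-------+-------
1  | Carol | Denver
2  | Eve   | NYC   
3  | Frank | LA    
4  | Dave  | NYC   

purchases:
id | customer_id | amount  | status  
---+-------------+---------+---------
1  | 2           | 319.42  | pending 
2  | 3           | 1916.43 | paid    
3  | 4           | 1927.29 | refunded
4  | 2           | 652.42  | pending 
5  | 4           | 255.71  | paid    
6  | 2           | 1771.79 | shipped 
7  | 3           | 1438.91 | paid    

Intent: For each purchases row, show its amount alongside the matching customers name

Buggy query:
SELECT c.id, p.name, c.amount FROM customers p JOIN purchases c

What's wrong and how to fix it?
Bug: Missing join condition: each purchases row is matched to all customers rows instead of just its own

Fix: Specify the join condition linking the foreign key to the parent id

Corrected query:
SELECT c.id, p.name, c.amount FROM customers p JOIN purchases c ON c.customer_id = p.id

Result:
id | name  | amount 
---+-------+--------
1  | Eve   | 319.42 
2  | Frank | 1916.43
3  | Dave  | 1927.29
4  | Eve   | 652.42 
5  | Dave  | 255.71 
6  | Eve   | 1771.79
7  | Frank | 1438.91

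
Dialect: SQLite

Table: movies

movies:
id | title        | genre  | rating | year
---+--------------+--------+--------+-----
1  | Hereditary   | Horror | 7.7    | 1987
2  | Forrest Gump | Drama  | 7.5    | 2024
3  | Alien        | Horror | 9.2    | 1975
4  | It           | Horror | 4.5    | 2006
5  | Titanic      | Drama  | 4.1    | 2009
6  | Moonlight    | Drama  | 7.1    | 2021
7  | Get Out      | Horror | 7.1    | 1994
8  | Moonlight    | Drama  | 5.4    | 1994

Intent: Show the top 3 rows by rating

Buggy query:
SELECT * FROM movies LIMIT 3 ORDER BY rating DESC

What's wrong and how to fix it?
Bug: ORDER BY cannot follow LIMIT; LIMIT is the final clause

Fix: Sort with ORDER BY, then apply LIMIT

Corrected query:
SELECT * FROM movies ORDER BY rating DESC LIMIT 3

Result:
id | title        | genre  | rating | year
---+--------------+--------+--------+-----
3  | Alien        | Horror | 9.2    | 1975
1  | Hereditary   | Horror | 7.7    | 1987
2  | Forrest Gump | Drama  | 7.5    | 2024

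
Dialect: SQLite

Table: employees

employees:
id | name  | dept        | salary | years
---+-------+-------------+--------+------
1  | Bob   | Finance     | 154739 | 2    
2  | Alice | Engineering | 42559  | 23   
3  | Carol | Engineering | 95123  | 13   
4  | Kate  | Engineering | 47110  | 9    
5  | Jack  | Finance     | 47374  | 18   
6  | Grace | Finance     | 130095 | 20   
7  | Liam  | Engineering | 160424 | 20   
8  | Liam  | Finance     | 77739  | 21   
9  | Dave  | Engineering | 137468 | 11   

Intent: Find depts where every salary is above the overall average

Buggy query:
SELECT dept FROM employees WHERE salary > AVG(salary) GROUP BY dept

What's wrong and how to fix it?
Bug: WHERE evaluates per row before aggregation, so AVG() is unavailable

Fix: Compute the overall average in a scalar subquery and compare each group's MIN against it in HAVING

Corrected query:
SELECT dept FROM employees GROUP BY dept HAVING MIN(salary) > (SELECT AVG(salary) FROM employees)

Result:
(no rows)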